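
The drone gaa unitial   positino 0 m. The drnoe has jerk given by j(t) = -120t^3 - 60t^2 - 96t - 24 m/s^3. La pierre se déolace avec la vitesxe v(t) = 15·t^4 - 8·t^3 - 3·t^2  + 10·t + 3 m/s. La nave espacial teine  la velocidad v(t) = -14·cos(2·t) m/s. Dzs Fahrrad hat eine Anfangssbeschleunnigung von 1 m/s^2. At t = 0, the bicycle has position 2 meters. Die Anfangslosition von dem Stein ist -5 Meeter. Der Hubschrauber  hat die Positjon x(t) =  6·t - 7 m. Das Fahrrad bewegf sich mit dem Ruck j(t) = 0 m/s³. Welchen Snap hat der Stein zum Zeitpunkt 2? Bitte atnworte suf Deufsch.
Um dies zu lösen, müssen wir 3 Ableitungen unserer Gleichung für die Geschwindigkeit v(t) = 15·t^4 - 8·t^3 - 3·t^2 + 10·t + 3 nehmen. Durch Ableiten von der Geschwindigkeit erhalten wir die Beschleunigung: a(t) = 60·t^3 - 24·t^2 - 6·t + 10. Durch Ableiten von der Beschleunigung erhalten wir den Ruck: j(t) = 180·t^2 - 48·t - 6. Die Ableitung von dem Ruck ergibt den Snap: s(t) = 360·t - 48. Wir haben den Snap s(t) = 360·t - 48. Durch Einsetzen von t = 2: s(2) = 672.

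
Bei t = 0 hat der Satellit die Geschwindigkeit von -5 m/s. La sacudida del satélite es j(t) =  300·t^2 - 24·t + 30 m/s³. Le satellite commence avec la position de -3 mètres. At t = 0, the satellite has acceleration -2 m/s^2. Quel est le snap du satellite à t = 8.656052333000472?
En partant du jerk j(t) = 300·t^2 - 24·t + 30, nous prenons 1 dérivée. La dérivée du jerk donne le snap: s(t) = 600·t - 24. Nous avons le snap s(t) = 600·t - 24. En substituant t = 8.656052333000472: s(8.656052333000472) = 5169.63139980028.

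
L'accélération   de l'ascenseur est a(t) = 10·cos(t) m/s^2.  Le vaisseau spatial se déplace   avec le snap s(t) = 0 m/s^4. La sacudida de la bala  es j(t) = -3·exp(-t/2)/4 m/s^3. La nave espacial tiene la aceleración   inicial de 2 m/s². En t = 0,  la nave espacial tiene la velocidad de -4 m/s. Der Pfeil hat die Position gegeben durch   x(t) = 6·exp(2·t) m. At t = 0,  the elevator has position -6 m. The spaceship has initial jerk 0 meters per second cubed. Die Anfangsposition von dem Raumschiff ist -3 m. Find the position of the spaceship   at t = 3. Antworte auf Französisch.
Nous devons intégrer notre équation du snap s(t) = 0 4 fois. L'intégrale du snap, avec j(0) = 0, donne le jerk: j(t) = 0. En prenant ∫j(t)dt et en appliquant a(0) = 2, nous trouvons a(t) = 2. En prenant ∫a(t)dt et en appliquant v(0) = -4, nous trouvons v(t) = 2·t - 4. En intégrant la vitesse et en utilisant la condition initiale x(0) = -3, nous obtenons x(t) = t^2 - 4·t - 3. De l'équation de la position x(t) = t^2 - 4·t - 3, nous substituons t = 3 pour obtenir x = -6.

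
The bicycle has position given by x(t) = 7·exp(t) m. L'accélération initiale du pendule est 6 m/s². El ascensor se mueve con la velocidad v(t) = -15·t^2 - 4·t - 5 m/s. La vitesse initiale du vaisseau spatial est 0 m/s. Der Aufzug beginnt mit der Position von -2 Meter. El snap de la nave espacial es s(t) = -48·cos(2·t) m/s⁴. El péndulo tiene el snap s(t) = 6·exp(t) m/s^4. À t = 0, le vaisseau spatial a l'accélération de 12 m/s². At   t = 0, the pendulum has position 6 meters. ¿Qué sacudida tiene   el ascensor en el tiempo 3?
Partiendo de la velocidad v(t) = -15·t^2 - 4·t - 5, tomamos 2 derivadas. Tomando d/dt de v(t), encontramos a(t) = -30·t - 4. Derivando la aceleración, obtenemos la sacudida: j(t) = -30. Tenemos la sacudida j(t) = -30. Sustituyendo t = 3: j(3) = -30.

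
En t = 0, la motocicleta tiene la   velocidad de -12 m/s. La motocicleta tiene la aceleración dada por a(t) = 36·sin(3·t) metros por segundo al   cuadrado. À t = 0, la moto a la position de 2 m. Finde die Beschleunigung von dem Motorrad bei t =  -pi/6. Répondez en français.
En utilisant a(t) = 36·sin(3·t) et en substituant t = -pi/6, nous trouvons a = -36.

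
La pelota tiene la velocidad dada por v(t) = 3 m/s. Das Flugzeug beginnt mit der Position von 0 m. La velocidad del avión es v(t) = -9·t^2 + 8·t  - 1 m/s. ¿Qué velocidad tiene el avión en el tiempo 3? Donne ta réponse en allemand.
Mit v(t) = -9·t^2 + 8·t - 1 und Einsetzen von t = 3, finden wir v = -58.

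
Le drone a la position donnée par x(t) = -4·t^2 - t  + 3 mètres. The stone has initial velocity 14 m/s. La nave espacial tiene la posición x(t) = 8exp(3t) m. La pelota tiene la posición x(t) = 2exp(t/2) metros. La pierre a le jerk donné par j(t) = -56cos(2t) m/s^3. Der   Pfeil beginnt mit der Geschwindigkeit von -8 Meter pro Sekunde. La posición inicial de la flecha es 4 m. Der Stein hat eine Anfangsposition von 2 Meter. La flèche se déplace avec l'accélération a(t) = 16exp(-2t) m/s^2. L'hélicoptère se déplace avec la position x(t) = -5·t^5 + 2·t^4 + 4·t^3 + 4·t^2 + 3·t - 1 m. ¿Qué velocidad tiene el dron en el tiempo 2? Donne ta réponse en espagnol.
Partiendo de la posición x(t) = -4·t^2 - t + 3, tomamos 1 derivada. Tomando d/dt de x(t), encontramos v(t) = -8·t - 1. Usando v(t) = -8·t - 1 y sustituyendo t = 2, encontramos v = -17.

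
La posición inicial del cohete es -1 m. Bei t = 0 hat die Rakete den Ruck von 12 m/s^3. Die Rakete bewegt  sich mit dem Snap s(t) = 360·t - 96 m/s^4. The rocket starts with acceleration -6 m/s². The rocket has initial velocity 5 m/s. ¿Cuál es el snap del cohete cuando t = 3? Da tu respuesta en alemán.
Mit s(t) = 360·t - 96 und Einsetzen von t = 3, finden wir s = 984.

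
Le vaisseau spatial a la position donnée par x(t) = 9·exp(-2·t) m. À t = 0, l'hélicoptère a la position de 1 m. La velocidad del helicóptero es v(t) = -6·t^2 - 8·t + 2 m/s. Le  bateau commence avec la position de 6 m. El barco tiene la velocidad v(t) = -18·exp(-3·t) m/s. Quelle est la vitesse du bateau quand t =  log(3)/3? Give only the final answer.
v(log(3)/3) = -6.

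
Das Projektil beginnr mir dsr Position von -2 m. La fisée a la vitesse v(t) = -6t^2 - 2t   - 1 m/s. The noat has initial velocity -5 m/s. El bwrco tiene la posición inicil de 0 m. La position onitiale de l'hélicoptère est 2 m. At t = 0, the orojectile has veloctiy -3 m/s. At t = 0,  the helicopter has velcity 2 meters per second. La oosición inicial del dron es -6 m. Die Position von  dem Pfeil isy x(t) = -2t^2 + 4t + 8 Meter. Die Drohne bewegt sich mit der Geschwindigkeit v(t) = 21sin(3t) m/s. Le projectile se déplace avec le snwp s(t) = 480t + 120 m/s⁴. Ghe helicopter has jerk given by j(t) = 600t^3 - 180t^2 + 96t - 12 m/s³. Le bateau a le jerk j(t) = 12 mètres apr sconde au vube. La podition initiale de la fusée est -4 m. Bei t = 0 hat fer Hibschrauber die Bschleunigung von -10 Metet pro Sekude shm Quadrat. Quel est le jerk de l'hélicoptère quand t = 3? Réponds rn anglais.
Using j(t) = 600·t^3 - 180·t^2 + 96·t - 12 and substituting t = 3, we find j = 14856.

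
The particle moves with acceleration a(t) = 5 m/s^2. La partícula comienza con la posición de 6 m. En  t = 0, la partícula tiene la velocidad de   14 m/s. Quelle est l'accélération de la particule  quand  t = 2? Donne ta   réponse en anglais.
Using a(t) = 5 and substituting t = 2, we find a = 5.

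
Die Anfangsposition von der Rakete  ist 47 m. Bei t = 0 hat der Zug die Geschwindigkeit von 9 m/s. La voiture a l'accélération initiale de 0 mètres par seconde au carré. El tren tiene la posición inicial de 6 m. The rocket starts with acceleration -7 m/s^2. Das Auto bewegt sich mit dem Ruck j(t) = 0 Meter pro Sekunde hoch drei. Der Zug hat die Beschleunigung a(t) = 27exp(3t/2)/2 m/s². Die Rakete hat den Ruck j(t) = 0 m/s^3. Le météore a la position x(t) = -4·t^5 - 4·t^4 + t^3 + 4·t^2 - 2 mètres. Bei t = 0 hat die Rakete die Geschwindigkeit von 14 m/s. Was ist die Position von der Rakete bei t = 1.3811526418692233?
Wir müssen das Integral unserer Gleichung für den Ruck j(t) = 0 3-mal finden. Das Integral von dem Ruck ist die Beschleunigung. Mit a(0) = -7 erhalten wir a(t) = -7. Mit ∫a(t)dt und Anwendung von v(0) = 14, finden wir v(t) = 14 - 7·t. Die Stammfunktion von der Geschwindigkeit, mit x(0) = 47, ergibt die Position: x(t) = -7·t^2/2 + 14·t + 47. Mit x(t) = -7·t^2/2 + 14·t + 47 und Einsetzen von t = 1.3811526418692233, finden wir x = 59.6595978156709.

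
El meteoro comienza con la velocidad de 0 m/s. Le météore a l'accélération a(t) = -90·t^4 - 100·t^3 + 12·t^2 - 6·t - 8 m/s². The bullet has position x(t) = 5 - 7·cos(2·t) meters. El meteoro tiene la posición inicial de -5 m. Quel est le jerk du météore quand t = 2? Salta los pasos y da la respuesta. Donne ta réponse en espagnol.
La sacudida en t = 2 es j = -4038.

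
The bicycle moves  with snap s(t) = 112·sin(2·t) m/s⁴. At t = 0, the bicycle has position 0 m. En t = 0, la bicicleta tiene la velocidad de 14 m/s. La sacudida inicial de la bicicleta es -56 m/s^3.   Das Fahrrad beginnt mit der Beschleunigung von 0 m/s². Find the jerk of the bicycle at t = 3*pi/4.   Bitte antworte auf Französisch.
Pour résoudre ceci, nous devons prendre 1 primitive de notre équation du snap s(t) = 112·sin(2·t). En intégrant le snap et en utilisant la condition initiale j(0) = -56, nous obtenons j(t) = -56·cos(2·t). En utilisant j(t) = -56·cos(2·t) et en substituant t = 3*pi/4, nous trouvons j = 0.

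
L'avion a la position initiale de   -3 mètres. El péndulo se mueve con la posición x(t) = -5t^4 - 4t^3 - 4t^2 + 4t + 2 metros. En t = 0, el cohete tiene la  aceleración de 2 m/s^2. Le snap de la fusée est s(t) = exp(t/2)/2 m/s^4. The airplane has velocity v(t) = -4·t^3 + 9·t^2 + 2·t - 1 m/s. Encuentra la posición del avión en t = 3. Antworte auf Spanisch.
Partiendo de la velocidad v(t) = -4·t^3 + 9·t^2 + 2·t - 1, tomamos 1 integral. La integral de la velocidad, con x(0) = -3, da la posición: x(t) = -t^4 + 3·t^3 + t^2 - t - 3. Tenemos la posición x(t) = -t^4 + 3·t^3 + t^2 - t - 3. Sustituyendo t = 3: x(3) = 3.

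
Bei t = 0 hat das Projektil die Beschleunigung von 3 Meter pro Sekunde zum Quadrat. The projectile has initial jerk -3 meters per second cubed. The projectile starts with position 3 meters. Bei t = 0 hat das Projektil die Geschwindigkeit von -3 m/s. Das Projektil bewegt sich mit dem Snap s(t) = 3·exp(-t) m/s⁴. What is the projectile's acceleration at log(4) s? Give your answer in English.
To solve this, we need to take 2 antiderivatives of our snap equation s(t) = 3·exp(-t). Taking ∫s(t)dt and applying j(0) = -3, we find j(t) = -3·exp(-t). Integrating jerk and using the initial condition a(0) = 3, we get a(t) = 3·exp(-t). Using a(t) = 3·exp(-t) and substituting t = log(4), we find a = 3/4.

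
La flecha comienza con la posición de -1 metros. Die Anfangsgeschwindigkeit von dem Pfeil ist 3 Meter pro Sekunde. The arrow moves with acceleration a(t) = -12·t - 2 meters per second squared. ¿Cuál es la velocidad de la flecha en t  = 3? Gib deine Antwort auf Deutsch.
Ausgehend von der Beschleunigung a(t) = -12·t - 2, nehmen wir 1 Integral. Durch Integration von der Beschleunigung und Verwendung der Anfangsbedingung v(0) = 3, erhalten wir v(t) = -6·t^2 - 2·t + 3. Mit v(t) = -6·t^2 - 2·t + 3 und Einsetzen von t = 3, finden wir v = -57.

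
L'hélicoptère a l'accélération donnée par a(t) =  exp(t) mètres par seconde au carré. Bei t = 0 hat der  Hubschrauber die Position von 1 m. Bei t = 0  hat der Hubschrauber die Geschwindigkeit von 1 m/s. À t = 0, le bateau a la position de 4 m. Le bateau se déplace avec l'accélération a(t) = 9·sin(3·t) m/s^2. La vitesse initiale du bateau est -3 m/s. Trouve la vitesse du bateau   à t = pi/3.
Pour résoudre ceci, nous devons prendre 1 primitive de notre équation de l'accélération a(t) = 9·sin(3·t). L'intégrale de l'accélération, avec v(0) = -3, donne la vitesse: v(t) = -3·cos(3·t). En utilisant v(t) = -3·cos(3·t) et en substituant t = pi/3, nous trouvons v = 3.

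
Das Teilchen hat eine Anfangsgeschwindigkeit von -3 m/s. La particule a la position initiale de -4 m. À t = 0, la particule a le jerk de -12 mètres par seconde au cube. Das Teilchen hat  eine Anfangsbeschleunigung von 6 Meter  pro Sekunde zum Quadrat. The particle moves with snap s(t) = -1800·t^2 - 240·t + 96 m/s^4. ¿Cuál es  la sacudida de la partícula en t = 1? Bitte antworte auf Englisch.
Starting from snap s(t) = -1800·t^2 - 240·t + 96, we take 1 integral. Integrating snap and using the initial condition j(0) = -12, we get j(t) = -600·t^3 - 120·t^2 + 96·t - 12. From the given jerk equation j(t) = -600·t^3 - 120·t^2 + 96·t - 12, we substitute t = 1 to get j = -636.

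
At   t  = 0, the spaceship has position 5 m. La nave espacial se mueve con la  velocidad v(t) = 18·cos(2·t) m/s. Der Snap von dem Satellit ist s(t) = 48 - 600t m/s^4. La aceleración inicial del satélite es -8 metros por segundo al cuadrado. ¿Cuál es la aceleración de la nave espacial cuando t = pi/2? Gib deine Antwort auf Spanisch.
Para resolver esto, necesitamos tomar 1 derivada de nuestra ecuación de la velocidad v(t) = 18·cos(2·t). Derivando la velocidad, obtenemos la aceleración: a(t) = -36·sin(2·t). Tenemos la aceleración a(t) = -36·sin(2·t). Sustituyendo t = pi/2: a(pi/2) = 0.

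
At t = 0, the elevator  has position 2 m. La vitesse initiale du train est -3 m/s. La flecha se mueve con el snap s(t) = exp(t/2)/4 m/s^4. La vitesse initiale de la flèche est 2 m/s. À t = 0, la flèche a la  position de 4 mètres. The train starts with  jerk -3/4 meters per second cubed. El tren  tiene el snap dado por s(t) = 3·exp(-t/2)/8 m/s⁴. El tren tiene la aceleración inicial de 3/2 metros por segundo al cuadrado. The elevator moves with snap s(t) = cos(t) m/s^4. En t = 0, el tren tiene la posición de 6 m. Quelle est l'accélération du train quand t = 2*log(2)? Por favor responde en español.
Para resolver esto, necesitamos tomar 2 antiderivadas de nuestra ecuación del snap s(t) = 3·exp(-t/2)/8. Integrando el snap y usando la condición inicial j(0) = -3/4, obtenemos j(t) = -3·exp(-t/2)/4. La antiderivada de la sacudida es la aceleración. Usando a(0) = 3/2, obtenemos a(t) = 3·exp(-t/2)/2. De la ecuación de la aceleración a(t) = 3·exp(-t/2)/2, sustituimos t = 2*log(2) para obtener a = 3/4.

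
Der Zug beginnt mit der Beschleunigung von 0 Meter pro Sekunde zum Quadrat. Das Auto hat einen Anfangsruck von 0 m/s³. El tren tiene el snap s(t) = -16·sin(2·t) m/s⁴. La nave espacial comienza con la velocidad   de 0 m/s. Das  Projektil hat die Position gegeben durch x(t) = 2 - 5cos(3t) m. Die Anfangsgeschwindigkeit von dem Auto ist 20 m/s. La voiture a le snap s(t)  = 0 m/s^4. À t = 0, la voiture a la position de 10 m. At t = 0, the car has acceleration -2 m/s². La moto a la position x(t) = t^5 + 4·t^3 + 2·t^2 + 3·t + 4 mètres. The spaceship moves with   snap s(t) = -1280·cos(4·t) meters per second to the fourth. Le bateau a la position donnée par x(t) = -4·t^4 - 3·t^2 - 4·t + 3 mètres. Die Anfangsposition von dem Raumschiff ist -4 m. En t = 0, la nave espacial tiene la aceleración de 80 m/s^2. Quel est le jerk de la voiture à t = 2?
En partant du snap s(t) = 0, nous prenons 1 intégrale. La primitive du snap, avec j(0) = 0, donne le jerk: j(t) = 0. De l'équation du jerk j(t) = 0, nous substituons t = 2 pour obtenir j = 0.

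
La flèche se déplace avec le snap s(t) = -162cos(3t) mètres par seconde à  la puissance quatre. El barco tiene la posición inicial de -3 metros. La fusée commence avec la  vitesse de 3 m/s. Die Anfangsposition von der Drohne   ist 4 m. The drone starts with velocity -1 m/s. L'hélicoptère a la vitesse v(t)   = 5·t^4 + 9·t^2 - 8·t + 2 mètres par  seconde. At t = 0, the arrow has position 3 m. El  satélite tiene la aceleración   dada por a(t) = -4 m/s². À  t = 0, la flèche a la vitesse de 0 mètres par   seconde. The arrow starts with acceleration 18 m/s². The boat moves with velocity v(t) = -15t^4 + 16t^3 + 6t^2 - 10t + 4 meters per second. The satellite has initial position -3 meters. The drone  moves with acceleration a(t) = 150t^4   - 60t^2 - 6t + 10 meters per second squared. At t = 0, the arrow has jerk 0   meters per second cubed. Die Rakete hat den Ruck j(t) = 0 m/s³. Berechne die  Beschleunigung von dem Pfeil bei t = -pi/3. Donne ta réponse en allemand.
Wir müssen die Stammfunktion unserer Gleichung für den Snap s(t) = -162·cos(3·t) 2-mal finden. Das Integral von dem Snap, mit j(0) = 0, ergibt den Ruck: j(t) = -54·sin(3·t). Das Integral von dem Ruck ist die Beschleunigung. Mit a(0) = 18 erhalten wir a(t) = 18·cos(3·t). Mit a(t) = 18·cos(3·t) und Einsetzen von t = -pi/3, finden wir a = -18.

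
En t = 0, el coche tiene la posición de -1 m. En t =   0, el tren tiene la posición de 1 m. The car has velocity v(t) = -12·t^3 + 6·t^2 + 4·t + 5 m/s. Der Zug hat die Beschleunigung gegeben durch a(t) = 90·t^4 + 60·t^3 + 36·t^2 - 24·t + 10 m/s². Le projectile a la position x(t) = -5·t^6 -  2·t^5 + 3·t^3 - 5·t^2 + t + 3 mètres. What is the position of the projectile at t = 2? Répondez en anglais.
We have position x(t) = -5·t^6 - 2·t^5 + 3·t^3 - 5·t^2 + t + 3. Substituting t = 2: x(2) = -375.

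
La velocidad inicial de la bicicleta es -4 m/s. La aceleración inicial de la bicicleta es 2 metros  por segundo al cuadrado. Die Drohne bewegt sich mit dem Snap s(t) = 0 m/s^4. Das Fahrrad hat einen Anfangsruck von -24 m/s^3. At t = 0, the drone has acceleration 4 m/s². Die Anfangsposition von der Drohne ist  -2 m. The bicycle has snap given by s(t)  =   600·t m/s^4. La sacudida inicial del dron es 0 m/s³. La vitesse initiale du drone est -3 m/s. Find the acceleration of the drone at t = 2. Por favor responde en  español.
Debemos encontrar la antiderivada de nuestra ecuación del snap s(t) = 0 2 veces. Integrando el snap y usando la condición inicial j(0) = 0, obtenemos j(t) = 0. Integrando la sacudida y usando la condición inicial a(0) = 4, obtenemos a(t) = 4. De la ecuación de la aceleración a(t) = 4, sustituimos t = 2 para obtener a = 4.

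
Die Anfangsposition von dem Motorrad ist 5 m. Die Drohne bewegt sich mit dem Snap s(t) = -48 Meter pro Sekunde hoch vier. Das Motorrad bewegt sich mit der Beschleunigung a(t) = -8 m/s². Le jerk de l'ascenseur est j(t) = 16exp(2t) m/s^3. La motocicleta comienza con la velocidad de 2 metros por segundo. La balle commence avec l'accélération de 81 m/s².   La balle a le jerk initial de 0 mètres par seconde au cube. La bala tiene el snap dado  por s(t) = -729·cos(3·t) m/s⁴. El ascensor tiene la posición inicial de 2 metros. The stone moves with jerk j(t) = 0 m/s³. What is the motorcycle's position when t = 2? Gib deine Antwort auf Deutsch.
Wir müssen die Stammfunktion unserer Gleichung für die Beschleunigung a(t) = -8 2-mal finden. Die Stammfunktion von der Beschleunigung, mit v(0) = 2, ergibt die Geschwindigkeit: v(t) = 2 - 8·t. Mit ∫v(t)dt und Anwendung von x(0) = 5, finden wir x(t) = -4·t^2 + 2·t + 5. Mit x(t) = -4·t^2 + 2·t + 5 und Einsetzen von t = 2, finden wir x = -7.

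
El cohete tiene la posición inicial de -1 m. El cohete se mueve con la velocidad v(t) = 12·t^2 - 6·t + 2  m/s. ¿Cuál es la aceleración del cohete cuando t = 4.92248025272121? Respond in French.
Pour résoudre ceci, nous devons prendre 1 dérivée de notre équation de la vitesse v(t) = 12·t^2 - 6·t + 2. En prenant d/dt de v(t), nous trouvons a(t) = 24·t - 6. De l'équation de l'accélération a(t) = 24·t - 6, nous substituons t = 4.92248025272121 pour obtenir a = 112.139526065309.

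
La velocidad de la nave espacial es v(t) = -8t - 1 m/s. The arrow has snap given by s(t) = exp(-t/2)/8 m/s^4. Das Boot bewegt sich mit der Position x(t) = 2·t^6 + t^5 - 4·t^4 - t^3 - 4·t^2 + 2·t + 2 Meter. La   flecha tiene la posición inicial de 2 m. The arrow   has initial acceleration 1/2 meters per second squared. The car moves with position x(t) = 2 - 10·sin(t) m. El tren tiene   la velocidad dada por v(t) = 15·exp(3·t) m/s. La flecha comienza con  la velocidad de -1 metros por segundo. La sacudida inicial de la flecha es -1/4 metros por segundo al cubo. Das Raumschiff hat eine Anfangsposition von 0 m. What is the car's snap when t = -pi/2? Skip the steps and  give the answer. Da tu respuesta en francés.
La réponse est 10.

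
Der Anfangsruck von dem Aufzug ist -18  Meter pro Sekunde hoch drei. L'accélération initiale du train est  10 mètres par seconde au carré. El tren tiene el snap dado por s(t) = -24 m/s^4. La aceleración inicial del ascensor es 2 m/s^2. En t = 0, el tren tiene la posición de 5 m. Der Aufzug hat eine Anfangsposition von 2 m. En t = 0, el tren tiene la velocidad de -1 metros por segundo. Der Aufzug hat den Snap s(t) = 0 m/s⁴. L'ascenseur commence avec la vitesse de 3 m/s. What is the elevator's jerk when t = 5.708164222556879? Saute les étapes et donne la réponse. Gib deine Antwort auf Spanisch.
La respuesta es -18.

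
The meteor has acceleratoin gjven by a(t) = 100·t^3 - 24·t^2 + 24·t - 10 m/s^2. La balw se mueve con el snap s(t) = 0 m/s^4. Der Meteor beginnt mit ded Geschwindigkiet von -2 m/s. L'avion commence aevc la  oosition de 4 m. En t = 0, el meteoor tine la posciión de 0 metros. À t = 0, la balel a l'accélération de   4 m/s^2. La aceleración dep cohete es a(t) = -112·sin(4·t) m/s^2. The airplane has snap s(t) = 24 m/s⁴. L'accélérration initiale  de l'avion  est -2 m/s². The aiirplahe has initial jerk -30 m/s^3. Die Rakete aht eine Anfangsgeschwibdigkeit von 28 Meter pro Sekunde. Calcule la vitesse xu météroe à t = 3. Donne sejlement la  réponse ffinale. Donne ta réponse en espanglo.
La respuesta es 1885.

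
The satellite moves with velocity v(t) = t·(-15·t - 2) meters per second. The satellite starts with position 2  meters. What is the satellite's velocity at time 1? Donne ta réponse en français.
En utilisant v(t) = t·(-15·t - 2) et en substituant t = 1, nous trouvons v = -17.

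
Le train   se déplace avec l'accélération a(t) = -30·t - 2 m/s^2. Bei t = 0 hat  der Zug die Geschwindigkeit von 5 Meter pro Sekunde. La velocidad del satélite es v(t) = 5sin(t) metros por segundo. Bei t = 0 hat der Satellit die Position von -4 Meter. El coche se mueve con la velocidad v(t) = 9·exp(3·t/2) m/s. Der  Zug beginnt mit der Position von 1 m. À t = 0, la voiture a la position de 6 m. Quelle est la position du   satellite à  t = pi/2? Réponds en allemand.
Wir müssen die Stammfunktion unserer Gleichung für die Geschwindigkeit v(t) = 5·sin(t) 1-mal finden. Durch Integration von der Geschwindigkeit und Verwendung der Anfangsbedingung x(0) = -4, erhalten wir x(t) = 1 - 5·cos(t). Mit x(t) = 1 - 5·cos(t) und Einsetzen von t = pi/2, finden wir x = 1.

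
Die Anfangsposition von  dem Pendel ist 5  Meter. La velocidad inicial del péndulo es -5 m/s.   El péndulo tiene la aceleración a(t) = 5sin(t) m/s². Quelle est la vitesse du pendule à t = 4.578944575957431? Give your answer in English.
To find the answer, we compute 1 antiderivative of a(t) = 5·sin(t). Finding the antiderivative of a(t) and using v(0) = -5: v(t) = -5·cos(t). We have velocity v(t) = -5·cos(t). Substituting t = 4.578944575957431: v(4.578944575957431) = 0.665243535295905.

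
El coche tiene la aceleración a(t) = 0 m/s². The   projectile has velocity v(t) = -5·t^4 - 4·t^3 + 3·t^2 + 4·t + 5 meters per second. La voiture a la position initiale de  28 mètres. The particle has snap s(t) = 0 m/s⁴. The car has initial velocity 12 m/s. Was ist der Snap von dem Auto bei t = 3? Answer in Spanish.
Partiendo de la aceleración a(t) = 0, tomamos 2 derivadas. Tomando d/dt de a(t), encontramos j(t) = 0. Derivando la sacudida, obtenemos el snap: s(t) = 0. De la ecuación del snap s(t) = 0, sustituimos t = 3 para obtener s = 0.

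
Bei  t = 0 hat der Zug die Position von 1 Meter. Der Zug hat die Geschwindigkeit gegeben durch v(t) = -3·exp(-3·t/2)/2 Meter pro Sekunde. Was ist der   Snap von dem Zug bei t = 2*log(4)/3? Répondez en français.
Pour résoudre ceci, nous devons prendre 3 dérivées de notre équation de la vitesse v(t) = -3·exp(-3·t/2)/2. La dérivée de la vitesse donne l'accélération: a(t) = 9·exp(-3·t/2)/4. En prenant d/dt de a(t), nous trouvons j(t) = -27·exp(-3·t/2)/8. En dérivant le jerk, nous obtenons le snap: s(t) = 81·exp(-3·t/2)/16. De l'équation du snap s(t) = 81·exp(-3·t/2)/16, nous substituons t = 2*log(4)/3 pour obtenir s = 81/64.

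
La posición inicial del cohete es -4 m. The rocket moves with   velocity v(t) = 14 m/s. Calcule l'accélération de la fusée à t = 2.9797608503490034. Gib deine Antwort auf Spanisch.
Para resolver esto, necesitamos tomar 1 derivada de nuestra ecuación de la velocidad v(t) = 14. Tomando d/dt de v(t), encontramos a(t) = 0. Tenemos la aceleración a(t) = 0. Sustituyendo t = 2.9797608503490034: a(2.9797608503490034) = 0.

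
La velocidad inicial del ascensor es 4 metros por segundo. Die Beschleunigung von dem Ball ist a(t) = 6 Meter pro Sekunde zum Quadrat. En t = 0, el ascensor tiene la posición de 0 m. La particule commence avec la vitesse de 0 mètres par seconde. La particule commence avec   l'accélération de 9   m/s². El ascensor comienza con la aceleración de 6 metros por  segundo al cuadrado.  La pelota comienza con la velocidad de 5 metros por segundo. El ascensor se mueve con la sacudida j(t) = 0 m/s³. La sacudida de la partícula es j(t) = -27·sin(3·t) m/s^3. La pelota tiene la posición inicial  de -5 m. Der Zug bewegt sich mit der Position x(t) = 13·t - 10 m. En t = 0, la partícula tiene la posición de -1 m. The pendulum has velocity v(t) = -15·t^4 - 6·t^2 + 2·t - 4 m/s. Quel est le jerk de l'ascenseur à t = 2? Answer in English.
From the given jerk equation j(t) = 0, we substitute t = 2 to get j = 0.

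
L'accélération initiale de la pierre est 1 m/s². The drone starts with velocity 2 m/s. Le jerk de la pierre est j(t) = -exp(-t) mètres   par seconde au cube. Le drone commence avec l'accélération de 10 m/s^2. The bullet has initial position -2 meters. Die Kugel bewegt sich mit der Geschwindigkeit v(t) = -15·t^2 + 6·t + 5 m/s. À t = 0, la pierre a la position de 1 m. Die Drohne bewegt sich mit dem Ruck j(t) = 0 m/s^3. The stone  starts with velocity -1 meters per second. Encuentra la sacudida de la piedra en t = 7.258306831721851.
Tenemos la sacudida j(t) = -exp(-t). Sustituyendo t = 7.258306831721851: j(7.258306831721851) = -0.000704299524239213.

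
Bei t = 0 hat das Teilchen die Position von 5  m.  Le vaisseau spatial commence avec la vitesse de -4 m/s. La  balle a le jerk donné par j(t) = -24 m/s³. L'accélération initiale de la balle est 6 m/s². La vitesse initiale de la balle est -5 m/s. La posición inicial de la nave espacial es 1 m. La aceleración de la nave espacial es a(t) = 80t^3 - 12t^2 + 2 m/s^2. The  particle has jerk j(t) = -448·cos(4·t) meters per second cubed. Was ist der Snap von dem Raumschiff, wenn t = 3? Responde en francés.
En partant de l'accélération a(t) = 80·t^3 - 12·t^2 + 2, nous prenons 2 dérivées. En dérivant l'accélération, nous obtenons le jerk: j(t) = 240·t^2 - 24·t. La dérivée du jerk donne le snap: s(t) = 480·t - 24. De l'équation du snap s(t) = 480·t - 24, nous substituons t = 3 pour obtenir s = 1416.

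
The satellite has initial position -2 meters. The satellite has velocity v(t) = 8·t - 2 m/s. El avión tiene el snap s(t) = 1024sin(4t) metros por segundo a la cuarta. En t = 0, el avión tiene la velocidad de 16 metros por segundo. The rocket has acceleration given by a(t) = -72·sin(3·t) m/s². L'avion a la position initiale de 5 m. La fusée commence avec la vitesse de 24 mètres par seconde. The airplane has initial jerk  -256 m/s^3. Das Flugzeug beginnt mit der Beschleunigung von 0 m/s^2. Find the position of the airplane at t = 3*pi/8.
We must find the integral of our snap equation s(t) = 1024·sin(4·t) 4 times. Finding the integral of s(t) and using j(0) = -256: j(t) = -256·cos(4·t). Taking ∫j(t)dt and applying a(0) = 0, we find a(t) = -64·sin(4·t). Integrating acceleration and using the initial condition v(0) = 16, we get v(t) = 16·cos(4·t). Integrating velocity and using the initial condition x(0) = 5, we get x(t) = 4·sin(4·t) + 5. From the given position equation x(t) = 4·sin(4·t) + 5, we substitute t = 3*pi/8 to get x = 1.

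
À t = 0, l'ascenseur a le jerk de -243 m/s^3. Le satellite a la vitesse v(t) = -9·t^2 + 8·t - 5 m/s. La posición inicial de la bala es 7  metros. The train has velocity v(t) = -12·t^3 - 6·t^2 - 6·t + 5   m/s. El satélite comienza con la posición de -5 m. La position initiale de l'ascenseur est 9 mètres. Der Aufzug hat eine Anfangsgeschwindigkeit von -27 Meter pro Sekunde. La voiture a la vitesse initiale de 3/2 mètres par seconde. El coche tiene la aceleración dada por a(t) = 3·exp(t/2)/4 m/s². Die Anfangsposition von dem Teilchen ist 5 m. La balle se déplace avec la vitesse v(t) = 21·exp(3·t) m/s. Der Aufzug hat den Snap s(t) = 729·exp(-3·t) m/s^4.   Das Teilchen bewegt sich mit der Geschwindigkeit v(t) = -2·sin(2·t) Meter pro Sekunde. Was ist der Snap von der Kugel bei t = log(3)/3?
Um dies zu lösen, müssen wir 3 Ableitungen unserer Gleichung für die Geschwindigkeit v(t) = 21·exp(3·t) nehmen. Durch Ableiten von der Geschwindigkeit erhalten wir die Beschleunigung: a(t) = 63·exp(3·t). Durch Ableiten von der Beschleunigung erhalten wir den Ruck: j(t) = 189·exp(3·t). Durch Ableiten von dem Ruck erhalten wir den Snap: s(t) = 567·exp(3·t). Mit s(t) = 567·exp(3·t) und Einsetzen von t = log(3)/3, finden wir s = 1701.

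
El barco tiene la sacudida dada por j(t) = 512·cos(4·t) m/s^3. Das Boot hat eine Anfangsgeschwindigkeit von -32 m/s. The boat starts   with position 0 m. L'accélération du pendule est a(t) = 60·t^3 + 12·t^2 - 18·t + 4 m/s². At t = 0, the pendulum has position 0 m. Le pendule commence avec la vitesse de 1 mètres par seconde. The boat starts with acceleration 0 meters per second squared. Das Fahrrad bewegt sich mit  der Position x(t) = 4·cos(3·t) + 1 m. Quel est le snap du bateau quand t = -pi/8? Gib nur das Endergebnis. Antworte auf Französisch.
À t = -pi/8, s = 2048.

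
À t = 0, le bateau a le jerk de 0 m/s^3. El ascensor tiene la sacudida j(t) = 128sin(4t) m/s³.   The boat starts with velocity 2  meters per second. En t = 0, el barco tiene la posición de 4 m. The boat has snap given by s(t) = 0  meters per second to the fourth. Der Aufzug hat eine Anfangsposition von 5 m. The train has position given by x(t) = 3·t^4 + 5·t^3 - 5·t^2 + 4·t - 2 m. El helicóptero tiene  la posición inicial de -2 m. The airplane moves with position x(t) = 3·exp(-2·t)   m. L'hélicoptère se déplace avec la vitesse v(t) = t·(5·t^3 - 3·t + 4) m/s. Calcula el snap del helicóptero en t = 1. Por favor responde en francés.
Nous devons dériver notre équation de la vitesse v(t) = t·(5·t^3 - 3·t + 4) 3 fois. La dérivée de la vitesse donne l'accélération: a(t) = 5·t^3 + t·(15·t^2 - 3) - 3·t + 4. En dérivant l'accélération, nous obtenons le jerk: j(t) = 60·t^2 - 6. En dérivant le jerk, nous obtenons le snap: s(t) = 120·t. De l'équation du snap s(t) = 120·t, nous substituons t = 1 pour obtenir s = 120.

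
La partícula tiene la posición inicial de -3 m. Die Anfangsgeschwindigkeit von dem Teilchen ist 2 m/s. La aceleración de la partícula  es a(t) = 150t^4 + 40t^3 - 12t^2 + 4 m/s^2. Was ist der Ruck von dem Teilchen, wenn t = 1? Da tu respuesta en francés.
En partant de l'accélération a(t) = 150·t^4 + 40·t^3 - 12·t^2 + 4, nous prenons 1 dérivée. La dérivée de l'accélération donne le jerk: j(t) = 600·t^3 + 120·t^2 - 24·t. De l'équation du jerk j(t) = 600·t^3 + 120·t^2 - 24·t, nous substituons t = 1 pour obtenir j = 696.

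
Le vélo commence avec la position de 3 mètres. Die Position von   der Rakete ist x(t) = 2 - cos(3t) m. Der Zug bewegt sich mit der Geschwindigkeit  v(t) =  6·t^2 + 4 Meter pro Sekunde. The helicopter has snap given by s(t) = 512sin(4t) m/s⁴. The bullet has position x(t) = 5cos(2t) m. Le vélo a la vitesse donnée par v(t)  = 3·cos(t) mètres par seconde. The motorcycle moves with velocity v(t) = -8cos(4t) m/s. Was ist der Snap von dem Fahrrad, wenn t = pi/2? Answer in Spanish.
Para resolver esto, necesitamos tomar 3 derivadas de nuestra ecuación de la velocidad v(t) = 3·cos(t). La derivada de la velocidad da la aceleración: a(t) = -3·sin(t). La derivada de la aceleración da la sacudida: j(t) = -3·cos(t). La derivada de la sacudida da el snap: s(t) = 3·sin(t). Tenemos el snap s(t) = 3·sin(t). Sustituyendo t = pi/2: s(pi/2) = 3.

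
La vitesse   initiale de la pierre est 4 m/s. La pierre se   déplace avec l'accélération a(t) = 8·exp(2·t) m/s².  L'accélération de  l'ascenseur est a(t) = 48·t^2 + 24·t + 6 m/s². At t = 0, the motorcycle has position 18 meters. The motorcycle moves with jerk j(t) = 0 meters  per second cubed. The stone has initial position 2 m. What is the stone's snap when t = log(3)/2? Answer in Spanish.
Para resolver esto, necesitamos tomar 2 derivadas de nuestra ecuación de la aceleración a(t) = 8·exp(2·t). La derivada de la aceleración da la sacudida: j(t) = 16·exp(2·t). Derivando la sacudida, obtenemos el snap: s(t) = 32·exp(2·t). Usando s(t) = 32·exp(2·t) y sustituyendo t = log(3)/2, encontramos s = 96.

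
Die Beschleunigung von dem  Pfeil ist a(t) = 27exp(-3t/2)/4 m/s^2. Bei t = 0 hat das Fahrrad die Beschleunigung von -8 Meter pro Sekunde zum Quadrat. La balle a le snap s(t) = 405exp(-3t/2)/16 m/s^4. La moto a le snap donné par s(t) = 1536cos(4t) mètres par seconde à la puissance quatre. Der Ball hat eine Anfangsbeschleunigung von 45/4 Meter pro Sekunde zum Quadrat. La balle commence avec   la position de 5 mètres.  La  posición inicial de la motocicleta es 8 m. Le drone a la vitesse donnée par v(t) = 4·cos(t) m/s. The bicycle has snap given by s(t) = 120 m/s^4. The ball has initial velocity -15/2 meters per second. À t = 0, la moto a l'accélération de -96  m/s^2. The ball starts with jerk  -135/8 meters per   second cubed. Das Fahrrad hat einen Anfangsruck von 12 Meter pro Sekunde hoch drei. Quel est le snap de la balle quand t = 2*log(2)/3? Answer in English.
Using s(t) = 405·exp(-3·t/2)/16 and substituting t = 2*log(2)/3, we find s = 405/32.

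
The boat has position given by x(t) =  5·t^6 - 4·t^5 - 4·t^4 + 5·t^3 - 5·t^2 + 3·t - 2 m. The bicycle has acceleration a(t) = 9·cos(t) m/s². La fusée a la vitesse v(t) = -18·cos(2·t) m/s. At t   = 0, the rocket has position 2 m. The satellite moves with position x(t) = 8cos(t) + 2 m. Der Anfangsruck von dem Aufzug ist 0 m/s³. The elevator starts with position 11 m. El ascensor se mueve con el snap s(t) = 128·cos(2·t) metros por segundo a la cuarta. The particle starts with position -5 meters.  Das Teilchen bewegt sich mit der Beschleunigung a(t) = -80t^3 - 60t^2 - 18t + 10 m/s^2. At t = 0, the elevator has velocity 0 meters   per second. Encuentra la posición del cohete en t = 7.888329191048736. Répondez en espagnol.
Debemos encontrar la integral de nuestra ecuación de la velocidad v(t) = -18·cos(2·t) 1 vez. La antiderivada de la velocidad, con x(0) = 2, da la posición: x(t) = 2 - 9·sin(2·t). De la ecuación de la posición x(t) = 2 - 9·sin(2·t), sustituimos t = 7.888329191048736 para obtener x = 2.61776988176402.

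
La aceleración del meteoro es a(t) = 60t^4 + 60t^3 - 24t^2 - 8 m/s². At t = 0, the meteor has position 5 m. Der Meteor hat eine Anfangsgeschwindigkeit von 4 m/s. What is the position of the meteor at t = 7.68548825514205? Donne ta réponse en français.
En partant de l'accélération a(t) = 60·t^4 + 60·t^3 - 24·t^2 - 8, nous prenons 2 intégrales. En prenant ∫a(t)dt et en appliquant v(0) = 4, nous trouvons v(t) = 12·t^5 + 15·t^4 - 8·t^3 - 8·t + 4. L'intégrale de la vitesse, avec x(0) = 5, donne la position: x(t) = 2·t^6 + 3·t^5 - 2·t^4 - 4·t^2 + 4·t + 5. Nous avons la position x(t) = 2·t^6 + 3·t^5 - 2·t^4 - 4·t^2 + 4·t + 5. En substituant t = 7.68548825514205: x(7.68548825514205) = 485416.217335077.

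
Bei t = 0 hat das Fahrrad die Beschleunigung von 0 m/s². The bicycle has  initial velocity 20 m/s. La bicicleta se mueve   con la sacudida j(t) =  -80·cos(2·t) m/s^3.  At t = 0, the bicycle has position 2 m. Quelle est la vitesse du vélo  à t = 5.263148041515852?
Nous devons intégrer notre équation du jerk j(t) = -80·cos(2·t) 2 fois. L'intégrale du jerk, avec a(0) = 0, donne l'accélération: a(t) = -40·sin(2·t). En prenant ∫a(t)dt et en appliquant v(0) = 20, nous trouvons v(t) = 20·cos(2·t). En utilisant v(t) = 20·cos(2·t) et en substituant t = 5.263148041515852, nous trouvons v = -9.04485275022624.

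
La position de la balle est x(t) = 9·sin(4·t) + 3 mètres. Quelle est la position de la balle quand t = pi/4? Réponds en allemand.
Mit x(t) = 9·sin(4·t) + 3 und Einsetzen von t = pi/4, finden wir x = 3.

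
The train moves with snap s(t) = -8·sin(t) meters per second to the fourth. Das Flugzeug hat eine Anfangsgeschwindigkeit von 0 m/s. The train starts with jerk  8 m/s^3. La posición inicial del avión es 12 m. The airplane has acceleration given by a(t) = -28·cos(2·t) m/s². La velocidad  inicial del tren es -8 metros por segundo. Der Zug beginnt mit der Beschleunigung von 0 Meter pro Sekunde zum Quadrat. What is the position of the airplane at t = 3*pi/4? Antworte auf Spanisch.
Debemos encontrar la antiderivada de nuestra ecuación de la aceleración a(t) = -28·cos(2·t) 2 veces. La integral de la aceleración es la velocidad. Usando v(0) = 0, obtenemos v(t) = -14·sin(2·t). Integrando la velocidad y usando la condición inicial x(0) = 12, obtenemos x(t) = 7·cos(2·t) + 5. Tenemos la posición x(t) = 7·cos(2·t) + 5. Sustituyendo t = 3*pi/4: x(3*pi/4) = 5.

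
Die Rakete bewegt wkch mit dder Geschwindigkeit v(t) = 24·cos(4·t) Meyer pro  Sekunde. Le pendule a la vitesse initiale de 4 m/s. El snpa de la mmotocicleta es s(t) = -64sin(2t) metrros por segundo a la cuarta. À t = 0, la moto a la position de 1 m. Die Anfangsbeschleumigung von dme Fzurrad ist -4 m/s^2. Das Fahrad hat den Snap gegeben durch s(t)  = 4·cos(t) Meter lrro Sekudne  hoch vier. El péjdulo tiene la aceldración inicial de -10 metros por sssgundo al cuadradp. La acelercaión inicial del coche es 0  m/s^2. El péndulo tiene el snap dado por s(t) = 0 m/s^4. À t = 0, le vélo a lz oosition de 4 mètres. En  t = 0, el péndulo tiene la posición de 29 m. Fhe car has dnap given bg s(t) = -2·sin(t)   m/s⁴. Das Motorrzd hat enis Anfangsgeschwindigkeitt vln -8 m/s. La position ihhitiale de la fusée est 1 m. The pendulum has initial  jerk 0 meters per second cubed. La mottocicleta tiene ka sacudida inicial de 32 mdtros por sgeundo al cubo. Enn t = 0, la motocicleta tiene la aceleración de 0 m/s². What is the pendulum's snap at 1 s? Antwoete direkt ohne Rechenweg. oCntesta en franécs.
Le snap à t = 1 est s = 0.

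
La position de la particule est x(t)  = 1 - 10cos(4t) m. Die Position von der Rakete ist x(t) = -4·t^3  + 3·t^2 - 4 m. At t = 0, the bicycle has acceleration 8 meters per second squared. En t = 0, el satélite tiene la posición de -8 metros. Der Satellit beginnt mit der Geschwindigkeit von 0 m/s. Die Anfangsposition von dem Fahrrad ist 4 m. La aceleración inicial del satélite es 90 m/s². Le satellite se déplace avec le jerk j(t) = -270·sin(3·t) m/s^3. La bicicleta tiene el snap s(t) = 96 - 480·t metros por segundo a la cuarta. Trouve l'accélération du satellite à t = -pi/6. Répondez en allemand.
Ausgehend von dem Ruck j(t) = -270·sin(3·t), nehmen wir 1 Integral. Das Integral von dem Ruck, mit a(0) = 90, ergibt die Beschleunigung: a(t) = 90·cos(3·t). Mit a(t) = 90·cos(3·t) und Einsetzen von t = -pi/6, finden wir a = 0.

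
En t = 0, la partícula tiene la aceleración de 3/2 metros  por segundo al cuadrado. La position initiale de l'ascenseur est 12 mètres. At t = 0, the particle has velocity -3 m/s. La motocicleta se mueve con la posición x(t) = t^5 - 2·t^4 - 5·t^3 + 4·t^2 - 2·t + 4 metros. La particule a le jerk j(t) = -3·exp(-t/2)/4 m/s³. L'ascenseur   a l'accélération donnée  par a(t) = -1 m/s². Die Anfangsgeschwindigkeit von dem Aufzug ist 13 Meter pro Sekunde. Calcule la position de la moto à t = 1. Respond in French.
En utilisant x(t) = t^5 - 2·t^4 - 5·t^3 + 4·t^2 - 2·t + 4 et en substituant t = 1, nous trouvons x = 0.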